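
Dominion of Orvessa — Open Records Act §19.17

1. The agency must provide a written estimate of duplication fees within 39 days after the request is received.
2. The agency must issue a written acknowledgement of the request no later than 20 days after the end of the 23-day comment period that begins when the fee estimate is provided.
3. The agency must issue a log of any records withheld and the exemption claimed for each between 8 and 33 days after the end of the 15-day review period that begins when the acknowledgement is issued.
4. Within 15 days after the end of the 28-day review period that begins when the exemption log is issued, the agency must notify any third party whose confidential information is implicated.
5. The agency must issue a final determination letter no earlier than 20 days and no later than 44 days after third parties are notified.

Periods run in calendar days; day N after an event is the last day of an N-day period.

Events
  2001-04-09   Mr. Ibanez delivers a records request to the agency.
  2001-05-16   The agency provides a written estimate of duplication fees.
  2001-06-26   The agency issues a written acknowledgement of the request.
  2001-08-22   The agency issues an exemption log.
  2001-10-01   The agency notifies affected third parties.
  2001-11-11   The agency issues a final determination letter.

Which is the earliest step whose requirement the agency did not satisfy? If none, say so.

Step 1 — counting 39 days from 2001-04-09 (when the request is received) gives a deadline of 2001-05-18; completed 2001-05-16, before the deadline.
Step 2 — counting 20 days from 2001-06-08 (end of the 23-day comment period, which began when the fee estimate is provided on 2001-05-16) gives a deadline of 2001-06-28; completed 2001-06-26, before the deadline.
Step 3 — 8 and 33 days from 2001-07-11 (end of the 15-day review period, which began when the acknowledgement is issued on 2001-06-26) are 2001-07-19 and 2001-08-13 respectively; done 2001-08-22 — 9 days after the window closed.

Step 3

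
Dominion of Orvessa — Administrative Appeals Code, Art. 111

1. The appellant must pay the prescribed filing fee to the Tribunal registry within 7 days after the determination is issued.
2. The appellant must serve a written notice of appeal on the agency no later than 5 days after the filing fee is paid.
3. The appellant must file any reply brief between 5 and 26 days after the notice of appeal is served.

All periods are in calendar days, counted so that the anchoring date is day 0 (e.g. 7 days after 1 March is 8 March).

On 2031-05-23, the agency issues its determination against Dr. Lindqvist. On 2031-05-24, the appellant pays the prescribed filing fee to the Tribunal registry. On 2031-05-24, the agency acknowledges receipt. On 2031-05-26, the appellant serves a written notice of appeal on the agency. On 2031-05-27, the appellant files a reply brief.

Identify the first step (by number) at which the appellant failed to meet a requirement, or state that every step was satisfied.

Step 3

Step 1: 7 days after 2031-05-23 (when the determination is issued) is 2031-05-30; completed 2031-05-24, before the deadline.
Step 2: 5 days after 2031-05-24 (when the filing fee is paid) is 2031-05-29; 2031-05-26 is within that limit.
Step 3: the window is 5–26 days after 2031-05-26 (when the notice of appeal is served), so 2031-05-31 through 2031-06-21; 2031-05-27 is 4 days too early.
That is the first point of non-compliance.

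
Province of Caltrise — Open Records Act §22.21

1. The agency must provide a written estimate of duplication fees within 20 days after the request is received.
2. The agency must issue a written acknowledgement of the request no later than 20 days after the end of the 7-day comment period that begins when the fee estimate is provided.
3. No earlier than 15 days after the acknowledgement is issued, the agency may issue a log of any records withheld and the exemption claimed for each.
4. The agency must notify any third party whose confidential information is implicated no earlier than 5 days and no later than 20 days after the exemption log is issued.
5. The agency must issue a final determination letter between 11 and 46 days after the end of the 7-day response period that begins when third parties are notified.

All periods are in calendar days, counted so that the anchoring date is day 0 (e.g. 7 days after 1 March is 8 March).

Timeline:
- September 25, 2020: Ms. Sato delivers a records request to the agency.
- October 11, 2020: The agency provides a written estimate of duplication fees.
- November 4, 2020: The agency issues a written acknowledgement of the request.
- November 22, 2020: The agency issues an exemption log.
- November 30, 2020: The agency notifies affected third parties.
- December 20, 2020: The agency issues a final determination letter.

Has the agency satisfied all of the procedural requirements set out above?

Yes

(1) due by September 25, 2020 + 20 days = October 15, 2020; October 11, 2020 is within that limit.
(2) due by October 18, 2020 + 20 days = November 7, 2020; done November 4, 2020 — timely.
(3) permitted from November 4, 2020 + 15 days = November 19, 2020 onward; done November 22, 2020 — permitted.
(4) the permitted window runs from November 22, 2020 + 5 = November 27, 2020 to November 22, 2020 + 20 = December 12, 2020; done November 30, 2020 — within the window.
(5) the permitted window runs from December 7, 2020 + 11 = December 18, 2020 to December 7, 2020 + 46 = January 22, 2021; done December 20, 2020, which is between those dates.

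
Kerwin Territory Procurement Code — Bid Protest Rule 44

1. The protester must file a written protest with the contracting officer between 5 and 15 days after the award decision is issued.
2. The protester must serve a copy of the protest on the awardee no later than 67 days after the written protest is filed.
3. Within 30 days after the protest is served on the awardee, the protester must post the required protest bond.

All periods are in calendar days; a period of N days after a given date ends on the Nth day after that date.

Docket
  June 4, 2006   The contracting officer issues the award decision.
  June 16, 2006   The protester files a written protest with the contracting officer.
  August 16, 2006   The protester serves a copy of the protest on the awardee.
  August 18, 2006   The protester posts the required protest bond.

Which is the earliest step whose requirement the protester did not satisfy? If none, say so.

Step 1 — 5 and 15 days from June 4, 2006 (when the award decision is issued) are June 9, 2006 and June 19, 2006 respectively; done June 16, 2006, which is between those dates.
Step 2 — counting 67 days from June 16, 2006 (when the written protest is filed) gives a deadline of August 22, 2006; done August 16, 2006 — timely.
Step 3 — counting 30 days from August 16, 2006 (when the protest is served on the awardee) gives a deadline of September 15, 2006; completed August 18, 2006, before the deadline.

None — every step was satisfied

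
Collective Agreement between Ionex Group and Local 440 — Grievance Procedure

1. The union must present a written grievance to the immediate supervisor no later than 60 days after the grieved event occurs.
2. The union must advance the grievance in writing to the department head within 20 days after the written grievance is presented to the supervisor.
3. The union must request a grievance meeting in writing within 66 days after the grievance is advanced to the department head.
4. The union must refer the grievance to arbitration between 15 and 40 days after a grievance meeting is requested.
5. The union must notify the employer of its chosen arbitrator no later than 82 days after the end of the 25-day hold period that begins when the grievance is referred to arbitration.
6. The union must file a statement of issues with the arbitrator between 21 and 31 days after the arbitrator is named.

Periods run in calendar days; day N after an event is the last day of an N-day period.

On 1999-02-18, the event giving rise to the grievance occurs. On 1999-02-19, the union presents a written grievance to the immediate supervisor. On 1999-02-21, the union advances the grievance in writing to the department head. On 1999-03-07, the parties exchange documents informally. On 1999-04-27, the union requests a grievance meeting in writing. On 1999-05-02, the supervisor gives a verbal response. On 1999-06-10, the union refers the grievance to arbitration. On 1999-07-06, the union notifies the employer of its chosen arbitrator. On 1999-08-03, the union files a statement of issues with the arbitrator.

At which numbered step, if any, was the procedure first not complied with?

Step 4

Step 1: 60 days after 1999-02-18 (when the grieved event occurs) is 1999-04-19; 1999-02-19 is within that limit.
Step 2: 20 days after 1999-02-19 (when the written grievance is presented to the supervisor) is 1999-03-11; 1999-02-21 is within that limit.
Step 3: 66 days after 1999-02-21 (when the grievance is advanced to the department head) is 1999-04-28; done 1999-04-27 — timely.
Step 4: the window is 15–40 days after 1999-04-27 (when a grievance meeting is requested), so 1999-05-12 through 1999-06-06; 1999-06-10 is 4 days past the end of the window.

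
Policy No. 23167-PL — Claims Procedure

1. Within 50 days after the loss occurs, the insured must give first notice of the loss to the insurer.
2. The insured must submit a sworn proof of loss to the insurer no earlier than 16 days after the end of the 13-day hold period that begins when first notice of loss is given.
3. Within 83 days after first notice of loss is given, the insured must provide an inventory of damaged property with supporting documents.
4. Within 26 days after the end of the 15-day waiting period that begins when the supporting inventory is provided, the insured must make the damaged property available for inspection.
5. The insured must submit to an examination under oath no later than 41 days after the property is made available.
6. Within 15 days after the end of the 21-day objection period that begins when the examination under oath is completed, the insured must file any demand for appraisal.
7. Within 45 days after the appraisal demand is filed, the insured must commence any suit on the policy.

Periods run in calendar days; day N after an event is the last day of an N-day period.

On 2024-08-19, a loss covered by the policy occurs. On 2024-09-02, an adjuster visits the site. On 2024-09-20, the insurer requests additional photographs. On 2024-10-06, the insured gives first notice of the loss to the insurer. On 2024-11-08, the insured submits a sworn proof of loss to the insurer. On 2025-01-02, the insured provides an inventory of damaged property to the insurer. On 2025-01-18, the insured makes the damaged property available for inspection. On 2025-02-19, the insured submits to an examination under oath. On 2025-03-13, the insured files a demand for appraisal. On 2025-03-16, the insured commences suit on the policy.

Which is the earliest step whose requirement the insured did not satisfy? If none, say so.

Step 3

(1) due by 2024-08-19 + 50 days = 2024-10-08; completed 2024-10-06, before the deadline.
(2) permitted from 2024-10-19 + 16 days = 2024-11-04 onward; done 2024-11-08, after the minimum wait.
(3) due by 2024-10-06 + 83 days = 2024-12-28; 2025-01-02 misses that deadline by 5 days.
The analysis stops there.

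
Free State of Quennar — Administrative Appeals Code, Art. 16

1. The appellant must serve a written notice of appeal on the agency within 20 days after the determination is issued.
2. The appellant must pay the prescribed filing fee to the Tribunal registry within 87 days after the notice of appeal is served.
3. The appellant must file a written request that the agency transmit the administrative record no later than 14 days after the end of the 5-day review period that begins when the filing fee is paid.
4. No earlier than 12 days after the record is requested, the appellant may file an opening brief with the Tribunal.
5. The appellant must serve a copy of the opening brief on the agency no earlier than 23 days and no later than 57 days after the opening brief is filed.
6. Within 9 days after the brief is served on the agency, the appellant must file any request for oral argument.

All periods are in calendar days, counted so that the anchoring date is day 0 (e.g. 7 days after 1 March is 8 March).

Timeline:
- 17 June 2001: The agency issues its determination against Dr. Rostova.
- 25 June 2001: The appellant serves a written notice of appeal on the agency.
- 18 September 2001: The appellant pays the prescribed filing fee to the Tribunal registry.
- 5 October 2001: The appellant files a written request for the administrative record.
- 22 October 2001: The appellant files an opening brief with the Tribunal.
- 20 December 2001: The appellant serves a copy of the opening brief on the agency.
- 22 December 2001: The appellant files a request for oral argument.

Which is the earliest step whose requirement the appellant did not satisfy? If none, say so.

Step 5

(1) due by 17 June 2001 + 20 days = 7 July 2001; done 25 June 2001 — timely.
(2) due by 25 June 2001 + 87 days = 20 September 2001; completed 18 September 2001, before the deadline.
(3) due by 23 September 2001 + 14 days = 7 October 2001; done 5 October 2001 — timely.
(4) permitted from 5 October 2001 + 12 days = 17 October 2001 onward; done 22 October 2001, after the minimum wait.
(5) the permitted window runs from 22 October 2001 + 23 = 14 November 2001 to 22 October 2001 + 57 = 18 December 2001; 20 December 2001 is 2 days past the end of the window.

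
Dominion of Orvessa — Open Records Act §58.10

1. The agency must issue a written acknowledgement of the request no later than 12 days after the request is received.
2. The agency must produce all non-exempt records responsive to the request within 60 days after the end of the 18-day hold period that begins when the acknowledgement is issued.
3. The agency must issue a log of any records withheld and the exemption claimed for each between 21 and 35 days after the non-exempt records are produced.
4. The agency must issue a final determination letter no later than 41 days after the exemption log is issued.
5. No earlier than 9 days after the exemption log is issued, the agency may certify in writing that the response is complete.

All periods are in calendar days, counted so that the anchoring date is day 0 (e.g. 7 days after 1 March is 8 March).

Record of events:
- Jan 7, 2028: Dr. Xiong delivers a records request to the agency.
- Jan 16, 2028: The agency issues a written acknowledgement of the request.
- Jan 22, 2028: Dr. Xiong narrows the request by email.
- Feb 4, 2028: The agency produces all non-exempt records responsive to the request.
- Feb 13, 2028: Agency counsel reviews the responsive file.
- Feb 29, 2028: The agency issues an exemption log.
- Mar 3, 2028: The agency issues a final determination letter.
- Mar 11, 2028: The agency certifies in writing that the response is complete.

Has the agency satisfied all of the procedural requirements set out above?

Step 1 — counting 12 days from Jan 7, 2028 (when the request is received) gives a deadline of Jan 19, 2028; Jan 16, 2028 is within that limit.
Step 2 — counting 60 days from Feb 3, 2028 (end of the 18-day hold period, which began when the acknowledgement is issued on Jan 16, 2028) gives a deadline of Apr 3, 2028; done Feb 4, 2028 — timely.
Step 3 — 21 and 35 days from Feb 4, 2028 (when the non-exempt records are produced) are Feb 25, 2028 and Mar 10, 2028 respectively; done Feb 29, 2028, which is between those dates.
Step 4 — counting 41 days from Feb 29, 2028 (when the exemption log is issued) gives a deadline of Apr 10, 2028; Mar 3, 2028 is within that limit.
Step 5 — must wait 9 days from Feb 29, 2028 (when the exemption log is issued), so not before Mar 9, 2028; done Mar 11, 2028, after the minimum wait.

Yes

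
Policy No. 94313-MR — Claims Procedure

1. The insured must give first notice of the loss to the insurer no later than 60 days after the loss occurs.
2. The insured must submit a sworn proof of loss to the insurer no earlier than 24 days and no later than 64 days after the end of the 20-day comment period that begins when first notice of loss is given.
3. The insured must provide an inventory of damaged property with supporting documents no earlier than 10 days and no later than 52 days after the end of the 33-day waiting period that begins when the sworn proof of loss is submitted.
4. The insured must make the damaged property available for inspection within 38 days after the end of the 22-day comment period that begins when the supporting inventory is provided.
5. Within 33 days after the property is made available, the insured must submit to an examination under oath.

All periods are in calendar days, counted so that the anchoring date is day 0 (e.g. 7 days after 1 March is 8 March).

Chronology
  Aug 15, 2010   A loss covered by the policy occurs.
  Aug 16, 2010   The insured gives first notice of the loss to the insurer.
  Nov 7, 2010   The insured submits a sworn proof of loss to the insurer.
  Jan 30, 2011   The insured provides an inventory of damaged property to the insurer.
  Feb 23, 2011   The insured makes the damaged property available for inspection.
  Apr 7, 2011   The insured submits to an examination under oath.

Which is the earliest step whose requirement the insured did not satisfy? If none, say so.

Step 5

Step 1: 60 days after Aug 15, 2010 (when the loss occurs) is Oct 14, 2010; completed Aug 16, 2010, before the deadline.
Step 2: the window is 24–64 days after Sep 5, 2010 (end of the 20-day comment period, which began when first notice of loss is given on Aug 16, 2010), so Sep 29, 2010 through Nov 8, 2010; Nov 7, 2010 falls inside that range.
Step 3: the window is 10–52 days after Dec 10, 2010 (end of the 33-day waiting period, which began when the sworn proof of loss is submitted on Nov 7, 2010), so Dec 20, 2010 through Jan 31, 2011; Jan 30, 2011 falls inside that range.
Step 4: 38 days after Feb 21, 2011 (end of the 22-day comment period, which began when the supporting inventory is provided on Jan 30, 2011) is Mar 31, 2011; completed Feb 23, 2011, before the deadline.
Step 5: 33 days after Feb 23, 2011 (when the property is made available) is Mar 28, 2011; not done until Apr 7, 2011, 10 days after the deadline.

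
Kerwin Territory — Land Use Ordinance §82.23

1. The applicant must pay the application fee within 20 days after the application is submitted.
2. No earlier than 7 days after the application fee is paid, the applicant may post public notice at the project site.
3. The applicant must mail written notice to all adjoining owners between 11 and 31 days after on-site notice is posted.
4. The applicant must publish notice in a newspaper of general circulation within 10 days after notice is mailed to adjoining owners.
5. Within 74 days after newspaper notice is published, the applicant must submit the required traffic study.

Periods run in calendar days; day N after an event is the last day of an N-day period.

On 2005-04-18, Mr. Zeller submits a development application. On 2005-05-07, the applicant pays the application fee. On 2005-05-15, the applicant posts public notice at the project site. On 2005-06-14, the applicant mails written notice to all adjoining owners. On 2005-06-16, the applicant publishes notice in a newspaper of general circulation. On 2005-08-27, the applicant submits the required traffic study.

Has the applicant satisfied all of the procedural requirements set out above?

Yes

Step 1: 20 days after 2005-04-18 (when the application is submitted) is 2005-05-08; done 2005-05-07 — timely.
Step 2: the earliest permitted date is 7 days after 2005-05-07 (when the application fee is paid), i.e. 2005-05-14; done 2005-05-15 — permitted.
Step 3: the window is 11–31 days after 2005-05-15 (when on-site notice is posted), so 2005-05-26 through 2005-06-15; done 2005-06-14, which is between those dates.
Step 4: 10 days after 2005-06-14 (when notice is mailed to adjoining owners) is 2005-06-24; 2005-06-16 is within that limit.
Step 5: 74 days after 2005-06-16 (when newspaper notice is published) is 2005-08-29; done 2005-08-27 — timely.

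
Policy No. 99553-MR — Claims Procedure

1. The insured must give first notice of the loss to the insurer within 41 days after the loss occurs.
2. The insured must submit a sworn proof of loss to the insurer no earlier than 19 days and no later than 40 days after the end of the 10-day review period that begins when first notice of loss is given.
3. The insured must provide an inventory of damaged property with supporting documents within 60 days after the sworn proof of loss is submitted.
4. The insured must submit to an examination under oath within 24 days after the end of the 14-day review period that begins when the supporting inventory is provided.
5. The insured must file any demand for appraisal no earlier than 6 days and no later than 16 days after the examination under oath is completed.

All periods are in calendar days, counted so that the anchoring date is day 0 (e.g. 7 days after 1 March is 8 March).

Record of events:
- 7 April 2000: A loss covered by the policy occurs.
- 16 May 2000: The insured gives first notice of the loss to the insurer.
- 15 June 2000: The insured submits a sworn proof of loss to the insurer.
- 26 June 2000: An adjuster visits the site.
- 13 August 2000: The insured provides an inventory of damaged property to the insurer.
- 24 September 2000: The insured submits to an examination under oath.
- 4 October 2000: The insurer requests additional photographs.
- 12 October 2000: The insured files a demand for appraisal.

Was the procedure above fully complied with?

No

(1) due by 7 April 2000 + 41 days = 18 May 2000; 16 May 2000 is within that limit.
(2) the permitted window runs from 26 May 2000 + 19 = 14 June 2000 to 26 May 2000 + 40 = 5 July 2000; 15 June 2000 falls inside that range.
(3) due by 15 June 2000 + 60 days = 14 August 2000; completed 13 August 2000, before the deadline.
(4) due by 27 August 2000 + 24 days = 20 September 2000; not done until 24 September 2000, 4 days after the deadline.
That is the first point of non-compliance.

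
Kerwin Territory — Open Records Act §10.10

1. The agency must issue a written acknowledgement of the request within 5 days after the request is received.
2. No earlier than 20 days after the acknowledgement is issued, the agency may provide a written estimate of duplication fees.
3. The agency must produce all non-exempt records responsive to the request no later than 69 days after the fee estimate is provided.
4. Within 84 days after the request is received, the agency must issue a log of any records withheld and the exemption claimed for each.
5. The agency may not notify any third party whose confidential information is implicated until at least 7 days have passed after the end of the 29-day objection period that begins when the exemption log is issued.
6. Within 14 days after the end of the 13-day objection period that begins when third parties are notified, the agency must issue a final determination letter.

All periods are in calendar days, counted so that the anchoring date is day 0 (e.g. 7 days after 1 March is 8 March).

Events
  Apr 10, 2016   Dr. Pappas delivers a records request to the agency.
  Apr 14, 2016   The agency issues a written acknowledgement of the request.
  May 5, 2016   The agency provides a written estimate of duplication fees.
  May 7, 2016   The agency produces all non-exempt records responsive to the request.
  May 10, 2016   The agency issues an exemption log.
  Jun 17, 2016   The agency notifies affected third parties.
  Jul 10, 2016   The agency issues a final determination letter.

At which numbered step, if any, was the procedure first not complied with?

Step 1: 5 days after Apr 10, 2016 (when the request is received) is Apr 15, 2016; Apr 14, 2016 is within that limit.
Step 2: the earliest permitted date is 20 days after Apr 14, 2016 (when the acknowledgement is issued), i.e. May 4, 2016; done May 5, 2016 — permitted.
Step 3: 69 days after May 5, 2016 (when the fee estimate is provided) is Jul 13, 2016; completed May 7, 2016, before the deadline.
Step 4: 84 days after Apr 10, 2016 (when the request is received) is Jul 3, 2016; completed May 10, 2016, before the deadline.
Step 5: the earliest permitted date is 7 days after Jun 8, 2016 (end of the 29-day objection period, which began when the exemption log is issued on May 10, 2016), i.e. Jun 15, 2016; Jun 17, 2016 is on or after that date.
Step 6: 14 days after Jun 30, 2016 (end of the 13-day objection period, which began when third parties are notified on Jun 17, 2016) is Jul 14, 2016; done Jul 10, 2016 — timely.

None — every step was satisfied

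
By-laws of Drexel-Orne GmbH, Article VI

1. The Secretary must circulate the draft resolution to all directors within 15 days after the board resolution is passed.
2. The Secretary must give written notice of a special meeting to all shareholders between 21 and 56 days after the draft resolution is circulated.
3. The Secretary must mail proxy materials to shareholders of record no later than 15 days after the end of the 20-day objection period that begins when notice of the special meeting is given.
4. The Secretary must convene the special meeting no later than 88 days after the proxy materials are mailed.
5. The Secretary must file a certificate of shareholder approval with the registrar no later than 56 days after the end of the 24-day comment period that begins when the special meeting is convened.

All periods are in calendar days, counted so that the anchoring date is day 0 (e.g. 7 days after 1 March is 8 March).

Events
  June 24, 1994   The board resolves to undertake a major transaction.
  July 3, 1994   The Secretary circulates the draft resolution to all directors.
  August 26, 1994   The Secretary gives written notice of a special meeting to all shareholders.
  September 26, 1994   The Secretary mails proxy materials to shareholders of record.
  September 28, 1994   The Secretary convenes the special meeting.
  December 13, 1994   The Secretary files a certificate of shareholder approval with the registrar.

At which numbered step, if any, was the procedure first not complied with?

Step 1: 15 days after June 24, 1994 (when the board resolution is passed) is July 9, 1994; done July 3, 1994 — timely.
Step 2: the window is 21–56 days after July 3, 1994 (when the draft resolution is circulated), so July 24, 1994 through August 28, 1994; August 26, 1994 falls inside that range.
Step 3: 15 days after September 15, 1994 (end of the 20-day objection period, which began when notice of the special meeting is given on August 26, 1994) is September 30, 1994; September 26, 1994 is within that limit.
Step 4: 88 days after September 26, 1994 (when the proxy materials are mailed) is December 23, 1994; done September 28, 1994 — timely.
Step 5: 56 days after October 22, 1994 (end of the 24-day comment period, which began when the special meeting is convened on September 28, 1994) is December 17, 1994; done December 13, 1994 — timely.

None — every step was satisfied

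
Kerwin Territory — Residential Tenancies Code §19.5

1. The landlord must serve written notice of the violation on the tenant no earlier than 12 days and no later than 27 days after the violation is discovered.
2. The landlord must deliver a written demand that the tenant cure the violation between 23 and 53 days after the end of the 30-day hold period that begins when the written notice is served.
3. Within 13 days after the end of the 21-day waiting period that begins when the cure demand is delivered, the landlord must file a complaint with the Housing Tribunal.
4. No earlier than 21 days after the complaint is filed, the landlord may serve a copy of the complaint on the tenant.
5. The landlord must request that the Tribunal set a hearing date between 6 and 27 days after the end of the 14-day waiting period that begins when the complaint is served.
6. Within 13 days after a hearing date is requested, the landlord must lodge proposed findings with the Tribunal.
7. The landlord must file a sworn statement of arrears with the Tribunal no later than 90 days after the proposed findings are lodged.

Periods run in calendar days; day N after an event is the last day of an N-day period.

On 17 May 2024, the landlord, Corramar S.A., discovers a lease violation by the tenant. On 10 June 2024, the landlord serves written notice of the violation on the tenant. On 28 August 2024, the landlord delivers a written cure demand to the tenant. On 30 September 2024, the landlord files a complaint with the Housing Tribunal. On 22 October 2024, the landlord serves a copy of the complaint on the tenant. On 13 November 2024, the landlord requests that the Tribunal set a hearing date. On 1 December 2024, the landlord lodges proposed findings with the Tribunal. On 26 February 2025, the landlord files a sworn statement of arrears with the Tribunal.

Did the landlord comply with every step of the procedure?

No

(1) the permitted window runs from 17 May 2024 + 12 = 29 May 2024 to 17 May 2024 + 27 = 13 June 2024; done 10 June 2024 — within the window.
(2) the permitted window runs from 10 July 2024 + 23 = 2 August 2024 to 10 July 2024 + 53 = 1 September 2024; 28 August 2024 falls inside that range.
(3) due by 18 September 2024 + 13 days = 1 October 2024; done 30 September 2024 — timely.
(4) permitted from 30 September 2024 + 21 days = 21 October 2024 onward; done 22 October 2024 — permitted.
(5) the permitted window runs from 5 November 2024 + 6 = 11 November 2024 to 5 November 2024 + 27 = 2 December 2024; done 13 November 2024 — within the window.
(6) due by 13 November 2024 + 13 days = 26 November 2024; not done until 1 December 2024, 5 days after the deadline.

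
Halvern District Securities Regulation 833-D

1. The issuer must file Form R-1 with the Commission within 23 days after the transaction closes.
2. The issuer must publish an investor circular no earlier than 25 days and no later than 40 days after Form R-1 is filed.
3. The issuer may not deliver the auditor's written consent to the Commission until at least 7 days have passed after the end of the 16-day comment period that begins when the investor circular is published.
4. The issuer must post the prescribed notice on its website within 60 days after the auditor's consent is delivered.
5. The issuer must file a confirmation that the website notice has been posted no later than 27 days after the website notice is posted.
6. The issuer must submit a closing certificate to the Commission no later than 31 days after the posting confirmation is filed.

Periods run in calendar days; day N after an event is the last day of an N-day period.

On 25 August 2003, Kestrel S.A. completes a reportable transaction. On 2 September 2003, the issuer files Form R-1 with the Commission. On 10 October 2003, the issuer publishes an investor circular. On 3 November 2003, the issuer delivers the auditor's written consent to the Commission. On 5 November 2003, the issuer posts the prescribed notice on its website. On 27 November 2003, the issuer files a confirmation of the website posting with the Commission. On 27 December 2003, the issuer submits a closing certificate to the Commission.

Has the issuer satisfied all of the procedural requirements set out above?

Step 1 — counting 23 days from 25 August 2003 (when the transaction closes) gives a deadline of 17 September 2003; 2 September 2003 is within that limit.
Step 2 — 25 and 40 days from 2 September 2003 (when Form R-1 is filed) are 27 September 2003 and 12 October 2003 respectively; 10 October 2003 falls inside that range.
Step 3 — must wait 7 days from 26 October 2003 (end of the 16-day comment period, which began when the investor circular is published on 10 October 2003), so not before 2 November 2003; done 3 November 2003, after the minimum wait.
Step 4 — counting 60 days from 3 November 2003 (when the auditor's consent is delivered) gives a deadline of 2 January 2004; done 5 November 2003 — timely.
Step 5 — counting 27 days from 5 November 2003 (when the website notice is posted) gives a deadline of 2 December 2003; 27 November 2003 is within that limit.
Step 6 — counting 31 days from 27 November 2003 (when the posting confirmation is filed) gives a deadline of 28 December 2003; 27 December 2003 is within that limit.

Yes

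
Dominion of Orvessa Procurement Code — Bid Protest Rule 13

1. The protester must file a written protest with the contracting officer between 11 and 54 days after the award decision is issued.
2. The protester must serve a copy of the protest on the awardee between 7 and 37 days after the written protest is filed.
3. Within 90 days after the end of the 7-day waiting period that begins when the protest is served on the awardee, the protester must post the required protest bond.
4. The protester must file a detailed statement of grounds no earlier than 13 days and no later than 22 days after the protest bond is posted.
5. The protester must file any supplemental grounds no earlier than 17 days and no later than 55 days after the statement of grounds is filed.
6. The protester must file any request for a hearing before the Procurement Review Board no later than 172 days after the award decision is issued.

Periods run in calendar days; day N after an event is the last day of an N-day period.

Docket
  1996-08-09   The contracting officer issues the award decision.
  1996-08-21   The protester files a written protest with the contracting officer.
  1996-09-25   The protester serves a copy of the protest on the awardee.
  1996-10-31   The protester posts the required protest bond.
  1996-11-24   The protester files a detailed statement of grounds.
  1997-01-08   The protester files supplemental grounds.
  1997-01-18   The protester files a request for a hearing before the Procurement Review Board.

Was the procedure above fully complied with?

No

(1) the permitted window runs from 1996-08-09 + 11 = 1996-08-20 to 1996-08-09 + 54 = 1996-10-02; 1996-08-21 falls inside that range.
(2) the permitted window runs from 1996-08-21 + 7 = 1996-08-28 to 1996-08-21 + 37 = 1996-09-27; 1996-09-25 falls inside that range.
(3) due by 1996-10-02 + 90 days = 1996-12-31; done 1996-10-31 — timely.
(4) the permitted window runs from 1996-10-31 + 13 = 1996-11-13 to 1996-10-31 + 22 = 1996-11-22; 1996-11-24 is 2 days past the end of the window.
No need to go further; step 4 was not satisfied.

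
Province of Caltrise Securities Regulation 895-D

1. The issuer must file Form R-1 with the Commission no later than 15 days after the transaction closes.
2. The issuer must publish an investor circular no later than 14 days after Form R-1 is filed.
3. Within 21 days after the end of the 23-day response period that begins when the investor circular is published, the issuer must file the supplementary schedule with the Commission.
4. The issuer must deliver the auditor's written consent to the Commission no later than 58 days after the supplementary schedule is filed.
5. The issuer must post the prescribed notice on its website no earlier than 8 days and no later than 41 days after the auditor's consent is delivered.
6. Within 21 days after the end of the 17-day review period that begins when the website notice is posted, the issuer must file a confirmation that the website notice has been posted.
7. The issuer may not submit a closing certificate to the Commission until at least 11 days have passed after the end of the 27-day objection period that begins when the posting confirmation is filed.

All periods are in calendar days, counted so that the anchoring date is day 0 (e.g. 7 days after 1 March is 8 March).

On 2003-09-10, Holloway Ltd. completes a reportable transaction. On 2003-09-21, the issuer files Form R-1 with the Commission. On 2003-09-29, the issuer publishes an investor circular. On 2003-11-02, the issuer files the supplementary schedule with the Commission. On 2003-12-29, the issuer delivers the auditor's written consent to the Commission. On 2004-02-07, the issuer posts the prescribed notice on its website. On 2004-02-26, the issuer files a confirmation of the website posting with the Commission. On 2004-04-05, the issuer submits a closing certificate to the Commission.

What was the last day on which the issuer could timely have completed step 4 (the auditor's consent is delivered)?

2003-12-30

Step 4 runs from 2003-11-02, when the supplementary schedule is filed. 58 days after 2003-11-02 is 2003-12-30.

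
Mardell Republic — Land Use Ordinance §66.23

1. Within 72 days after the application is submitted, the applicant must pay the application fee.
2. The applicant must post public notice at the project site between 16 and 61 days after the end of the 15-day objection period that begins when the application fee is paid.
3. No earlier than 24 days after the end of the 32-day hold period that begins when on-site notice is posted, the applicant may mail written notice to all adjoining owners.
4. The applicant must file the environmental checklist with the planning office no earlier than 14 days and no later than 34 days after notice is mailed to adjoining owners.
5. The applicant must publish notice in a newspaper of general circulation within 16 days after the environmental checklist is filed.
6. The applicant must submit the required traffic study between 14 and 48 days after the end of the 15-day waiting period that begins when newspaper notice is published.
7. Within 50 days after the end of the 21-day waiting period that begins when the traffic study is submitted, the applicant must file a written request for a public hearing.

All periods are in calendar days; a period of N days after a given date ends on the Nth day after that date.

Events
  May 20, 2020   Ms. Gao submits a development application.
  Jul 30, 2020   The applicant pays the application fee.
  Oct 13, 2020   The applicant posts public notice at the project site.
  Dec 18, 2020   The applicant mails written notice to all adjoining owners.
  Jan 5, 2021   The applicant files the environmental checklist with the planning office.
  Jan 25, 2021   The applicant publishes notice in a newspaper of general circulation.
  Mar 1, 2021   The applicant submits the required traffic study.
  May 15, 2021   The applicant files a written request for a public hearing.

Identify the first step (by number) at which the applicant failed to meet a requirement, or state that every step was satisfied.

Step 5

(1) due by May 20, 2020 + 72 days = Jul 31, 2020; Jul 30, 2020 is within that limit.
(2) the permitted window runs from Aug 14, 2020 + 16 = Aug 30, 2020 to Aug 14, 2020 + 61 = Oct 14, 2020; done Oct 13, 2020 — within the window.
(3) permitted from Nov 14, 2020 + 24 days = Dec 8, 2020 onward; done Dec 18, 2020 — permitted.
(4) the permitted window runs from Dec 18, 2020 + 14 = Jan 1, 2021 to Dec 18, 2020 + 34 = Jan 21, 2021; done Jan 5, 2021 — within the window.
(5) due by Jan 5, 2021 + 16 days = Jan 21, 2021; Jan 25, 2021 misses that deadline by 4 days.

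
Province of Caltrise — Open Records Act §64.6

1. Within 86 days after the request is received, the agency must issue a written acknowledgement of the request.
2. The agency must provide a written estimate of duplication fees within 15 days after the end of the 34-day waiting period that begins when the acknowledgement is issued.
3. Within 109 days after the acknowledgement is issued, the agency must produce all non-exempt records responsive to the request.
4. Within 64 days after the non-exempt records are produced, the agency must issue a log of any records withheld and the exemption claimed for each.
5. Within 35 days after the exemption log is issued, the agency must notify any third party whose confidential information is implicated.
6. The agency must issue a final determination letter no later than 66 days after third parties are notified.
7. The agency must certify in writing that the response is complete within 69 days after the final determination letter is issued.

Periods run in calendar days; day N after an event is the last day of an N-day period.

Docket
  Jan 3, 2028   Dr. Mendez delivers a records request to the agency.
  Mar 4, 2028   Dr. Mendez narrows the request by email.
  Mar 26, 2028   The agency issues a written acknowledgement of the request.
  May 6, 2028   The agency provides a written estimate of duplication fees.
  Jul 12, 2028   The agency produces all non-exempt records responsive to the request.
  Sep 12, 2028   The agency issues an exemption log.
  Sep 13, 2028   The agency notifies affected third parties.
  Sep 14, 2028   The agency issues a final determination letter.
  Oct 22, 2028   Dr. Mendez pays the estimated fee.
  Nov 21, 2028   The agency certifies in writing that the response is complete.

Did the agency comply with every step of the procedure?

Step 1: 86 days after Jan 3, 2028 (when the request is received) is Mar 29, 2028; completed Mar 26, 2028, before the deadline.
Step 2: 15 days after Apr 29, 2028 (end of the 34-day waiting period, which began when the acknowledgement is issued on Mar 26, 2028) is May 14, 2028; done May 6, 2028 — timely.
Step 3: 109 days after Mar 26, 2028 (when the acknowledgement is issued) is Jul 13, 2028; Jul 12, 2028 is within that limit.
Step 4: 64 days after Jul 12, 2028 (when the non-exempt records are produced) is Sep 14, 2028; done Sep 12, 2028 — timely.
Step 5: 35 days after Sep 12, 2028 (when the exemption log is issued) is Oct 17, 2028; done Sep 13, 2028 — timely.
Step 6: 66 days after Sep 13, 2028 (when third parties are notified) is Nov 18, 2028; done Sep 14, 2028 — timely.
Step 7: 69 days after Sep 14, 2028 (when the final determination letter is issued) is Nov 22, 2028; done Nov 21, 2028 — timely.

Yes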